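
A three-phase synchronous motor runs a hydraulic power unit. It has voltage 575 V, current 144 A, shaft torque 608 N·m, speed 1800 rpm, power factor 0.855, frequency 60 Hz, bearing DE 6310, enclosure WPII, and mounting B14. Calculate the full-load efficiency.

ω = 2π × 1800/60 = 188.5 rad/s; P_out = τω = 608 × 188.5 = 114608 W
P_in = √3·V_L·I_L·cosφ = 1.732 × 575 × 144 × 0.855 = 122615 W
η = P_out / P_in = 114608 / 122615 = 0.935 = 93.5%

93.5 %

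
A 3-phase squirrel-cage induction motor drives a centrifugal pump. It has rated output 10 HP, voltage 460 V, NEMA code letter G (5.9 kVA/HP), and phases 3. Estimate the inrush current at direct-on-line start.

74.1 A

S_LR = 5.9 × 10 = 59 kVA
I_LR = S_LR/(√3·V_L) = 59000/(1.732×460) = 74.1 A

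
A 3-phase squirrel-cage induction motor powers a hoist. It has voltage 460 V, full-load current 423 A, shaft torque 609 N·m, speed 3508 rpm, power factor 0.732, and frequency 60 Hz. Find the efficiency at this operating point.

90.7 %

ω = 2π × 3508/60 = 367.4 rad/s; P_out = τω = 609 × 367.4 = 223747 W
P_in = √3·V_L·I_L·cosφ = 1.732 × 460 × 423 × 0.732 = 246693 W
η = P_out / P_in = 223747 / 246693 = 0.907 = 90.7%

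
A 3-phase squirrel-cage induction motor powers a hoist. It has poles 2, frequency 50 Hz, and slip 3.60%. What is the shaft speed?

n_s = 120f/p = 120×50/2 = 3000 rpm
n = n_s(1 − s) = 3000 × (1 − 0.036) = 2892 rpm

2892 rpm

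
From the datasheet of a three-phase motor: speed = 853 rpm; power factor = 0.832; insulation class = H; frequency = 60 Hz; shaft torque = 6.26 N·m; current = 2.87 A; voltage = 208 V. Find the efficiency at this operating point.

ω = 2π × 853/60 = 89.33 rad/s; P_out = τω = 6.26 × 89.33 = 559 W
P_in = √3·V_L·I_L·cosφ = 1.732 × 208 × 2.87 × 0.832 = 860 W
η = P_out / P_in = 559 / 860 = 0.650 = 65.0%

65.0 %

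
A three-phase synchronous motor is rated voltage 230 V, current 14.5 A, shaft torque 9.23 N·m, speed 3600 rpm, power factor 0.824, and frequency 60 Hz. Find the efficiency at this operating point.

73.1 %

ω = 2π × 3600/60 = 377 rad/s; P_out = τω = 9.23 × 377 = 3480 W
P_in = √3·V_L·I_L·cosφ = 1.732 × 230 × 14.5 × 0.824 = 4760 W
η = P_out / P_in = 3480 / 4760 = 0.731 = 73.1%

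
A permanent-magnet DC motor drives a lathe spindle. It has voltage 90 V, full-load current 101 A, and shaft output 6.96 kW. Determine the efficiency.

P_out = 6.96 kW = 6960 W
P_in = V·I = 90 × 101 = 9090 W
η = P_out / P_in = 6960 / 9090 = 0.766 = 76.6%

76.6 %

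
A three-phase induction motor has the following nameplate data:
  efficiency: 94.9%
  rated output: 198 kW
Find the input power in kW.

209 kW

P_out = 198000 W
P_in = P_out/η = 198000/0.949 = 208641 W = 209 kW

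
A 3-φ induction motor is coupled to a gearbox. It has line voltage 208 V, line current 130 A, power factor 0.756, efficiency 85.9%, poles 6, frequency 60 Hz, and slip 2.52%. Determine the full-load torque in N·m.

P_in = √3·V·I·cosφ = 1.732 × 208 × 130 × 0.756 = 35406 W
P_out = η·P_in = 0.859 × 35406 = 30414 W
n_s = 120×60/6 = 1200 rpm; n = 1200×(1−0.0252) = 1170 rpm
ω = 2π×1170/60 = 122.5 rad/s
τ = P_out/ω = 30414/122.5 = 248 N·m

248 N·m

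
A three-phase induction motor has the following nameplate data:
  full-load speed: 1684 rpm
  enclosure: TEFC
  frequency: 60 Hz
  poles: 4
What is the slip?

6.44 %

n_s = 120f/p = 120×60/4 = 1800 rpm
s = (n_s − n)/n_s = (1800 − 1684)/1800 = 0.0644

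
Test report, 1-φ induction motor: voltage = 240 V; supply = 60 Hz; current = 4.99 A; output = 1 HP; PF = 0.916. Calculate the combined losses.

P_in = V·I·cosφ = 240×4.99×0.916 = 1097 W
P_out = 1×746 = 746 W
Losses = P_in − P_out = 1097 − 746 = 351 W

351 W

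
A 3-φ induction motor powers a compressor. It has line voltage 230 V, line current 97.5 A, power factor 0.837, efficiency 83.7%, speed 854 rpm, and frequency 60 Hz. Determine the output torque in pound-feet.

224 lb·ft

P_in = √3·V·I·cosφ = 1.732 × 230 × 97.5 × 0.837 = 32509 W
P_out = η·P_in = 0.837 × 32509 = 27210 W
n = 854 rpm
ω = 2π×854/60 = 89.43 rad/s
τ = P_out/ω = 27210/89.43 = 304.3 N·m
In lb·ft: 304.3/1.356 = 224 lb·ft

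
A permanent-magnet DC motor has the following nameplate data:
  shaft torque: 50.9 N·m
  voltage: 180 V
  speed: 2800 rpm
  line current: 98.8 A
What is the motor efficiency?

ω = 2π × 2800/60 = 293.2 rad/s; P_out = τω = 50.9 × 293.2 = 14924 W
P_in = V·I = 180 × 98.8 = 17784 W
η = P_out / P_in = 14924 / 17784 = 0.839 = 83.9%

83.9 %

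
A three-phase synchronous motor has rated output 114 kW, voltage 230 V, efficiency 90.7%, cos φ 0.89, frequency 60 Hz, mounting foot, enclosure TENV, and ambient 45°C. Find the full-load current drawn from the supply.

P_out = 114 kW = 114000 W
P_in = P_out / η = 114000 / 0.907 = 125689 W
I_L = P_in / (√3·V_L·cosφ) = 125689 / (1.732 × 230 × 0.89) = 355 A

355 A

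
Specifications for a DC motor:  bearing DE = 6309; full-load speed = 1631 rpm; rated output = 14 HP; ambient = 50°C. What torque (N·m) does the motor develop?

61.1 N·m

P_out = 14 × 746 = 10444 W
ω = 2π × 1631/60 = 170.8 rad/s
τ = P_out/ω = 10444/170.8 = 61.1 N·m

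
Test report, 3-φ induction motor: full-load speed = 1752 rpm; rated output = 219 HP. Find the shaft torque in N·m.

P_out = 219 × 746 = 163374 W
ω = 2π × 1752/60 = 183.5 rad/s
τ = P_out/ω = 163374/183.5 = 890 N·m

890 N·m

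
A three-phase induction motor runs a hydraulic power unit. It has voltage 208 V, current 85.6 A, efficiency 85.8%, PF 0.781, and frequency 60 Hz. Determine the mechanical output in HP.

27.7 HP

P_in = √3·V·I·cosφ = 1.732 × 208 × 85.6 × 0.781 = 24084 W
P_out = η·P_in = 0.858 × 24084 = 20664 W
= 20664/746 = 27.7 HP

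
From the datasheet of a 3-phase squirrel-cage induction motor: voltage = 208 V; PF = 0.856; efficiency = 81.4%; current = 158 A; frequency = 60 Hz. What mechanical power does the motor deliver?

39.7 kW

P_in = √3·V·I·cosφ = 1.732 × 208 × 158 × 0.856 = 48724 W
P_out = η·P_in = 0.814 × 48724 = 39661 W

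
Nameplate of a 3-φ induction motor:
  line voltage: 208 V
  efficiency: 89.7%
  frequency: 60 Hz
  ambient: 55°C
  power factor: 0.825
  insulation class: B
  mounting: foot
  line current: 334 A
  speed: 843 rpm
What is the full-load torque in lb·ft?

744 lb·ft

P_in = √3·V·I·cosφ = 1.732 × 208 × 334 × 0.825 = 99269 W
P_out = η·P_in = 0.897 × 99269 = 89044 W
n = 843 rpm
ω = 2π×843/60 = 88.28 rad/s
τ = P_out/ω = 89044/88.28 = 1009 N·m
In lb·ft: 1009/1.356 = 744 lb·ft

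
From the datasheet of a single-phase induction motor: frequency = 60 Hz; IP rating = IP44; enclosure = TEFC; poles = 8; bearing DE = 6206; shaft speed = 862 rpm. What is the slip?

n_s = 120f/p = 120×60/8 = 900 rpm
s = (n_s − n)/n_s = (900 − 862)/900 = 0.0422

4.22 %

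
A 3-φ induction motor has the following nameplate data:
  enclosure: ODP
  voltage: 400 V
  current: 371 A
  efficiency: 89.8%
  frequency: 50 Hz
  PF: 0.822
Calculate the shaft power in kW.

190 kW

P_in = √3·V·I·cosφ = 1.732 × 400 × 371 × 0.822 = 211278 W
P_out = η·P_in = 0.898 × 211278 = 189728 W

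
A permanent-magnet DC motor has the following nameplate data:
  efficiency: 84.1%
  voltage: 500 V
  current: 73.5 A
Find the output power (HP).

P_in = V·I = 500 × 73.5 = 36750 W
P_out = η·P_in = 0.841 × 36750 = 30907 W
= 30907/746 = 41.4 HP

41.4 HP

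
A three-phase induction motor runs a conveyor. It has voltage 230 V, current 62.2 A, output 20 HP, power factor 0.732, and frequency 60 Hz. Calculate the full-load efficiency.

P_out = 20 × 746 = 14920 W
P_in = √3·V_L·I_L·cosφ = 1.732 × 230 × 62.2 × 0.732 = 18137 W
η = P_out / P_in = 14920 / 18137 = 0.823 = 82.3%

82.3 %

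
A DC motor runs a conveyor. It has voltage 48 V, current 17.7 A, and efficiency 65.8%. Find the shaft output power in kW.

P_in = V·I = 48 × 17.7 = 850 W
P_out = η·P_in = 0.658 × 850 = 559 W

0.559 kW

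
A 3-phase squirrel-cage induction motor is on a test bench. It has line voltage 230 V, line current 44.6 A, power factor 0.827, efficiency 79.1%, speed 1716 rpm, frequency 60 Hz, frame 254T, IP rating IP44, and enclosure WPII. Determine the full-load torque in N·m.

P_in = √3·V·I·cosφ = 1.732 × 230 × 44.6 × 0.827 = 14693 W
P_out = η·P_in = 0.791 × 14693 = 11622 W
n = 1716 rpm
ω = 2π×1716/60 = 179.7 rad/s
τ = P_out/ω = 11622/179.7 = 64.7 N·m

64.7 N·m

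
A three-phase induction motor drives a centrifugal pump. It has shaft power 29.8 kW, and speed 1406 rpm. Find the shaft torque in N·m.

202 N·m

ω = 2π × 1406/60 = 147.2 rad/s
τ = P/ω = 29800/147.2 = 202 N·m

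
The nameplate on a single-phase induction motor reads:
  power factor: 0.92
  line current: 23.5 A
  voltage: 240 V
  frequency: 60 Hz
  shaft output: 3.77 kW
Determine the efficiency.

P_out = 3.77 kW = 3770 W
P_in = V·I·cosφ = 240 × 23.5 × 0.92 = 5189 W
η = P_out / P_in = 3770 / 5189 = 0.727 = 72.7%

72.7 %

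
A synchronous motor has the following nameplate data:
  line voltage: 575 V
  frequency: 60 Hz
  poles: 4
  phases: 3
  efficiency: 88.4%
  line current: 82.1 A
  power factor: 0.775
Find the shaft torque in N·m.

297 N·m

P_in = √3·V·I·cosφ = 1.732 × 575 × 82.1 × 0.775 = 63367 W
P_out = η·P_in = 0.884 × 63367 = 56016 W
n = n_s = 120×60/4 = 1800 rpm (synchronous)
ω = 2π×1800/60 = 188.5 rad/s
τ = P_out/ω = 56016/188.5 = 297 N·m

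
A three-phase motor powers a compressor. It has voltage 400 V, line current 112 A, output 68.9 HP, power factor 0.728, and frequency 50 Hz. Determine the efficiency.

91.0 %

P_out = 68.9 × 746 = 51399 W
P_in = √3·V_L·I_L·cosφ = 1.732 × 400 × 112 × 0.728 = 56488 W
η = P_out / P_in = 51399 / 56488 = 0.910 = 91.0%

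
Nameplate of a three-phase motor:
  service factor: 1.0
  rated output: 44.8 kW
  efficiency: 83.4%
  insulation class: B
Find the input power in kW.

53.7 kW

P_out = 44800 W
P_in = P_out/η = 44800/0.834 = 53717 W = 53.7 kW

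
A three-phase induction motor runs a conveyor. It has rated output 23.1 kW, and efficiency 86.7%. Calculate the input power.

26.6 kW

P_out = 23100 W
P_in = P_out/η = 23100/0.867 = 26644 W = 26.6 kW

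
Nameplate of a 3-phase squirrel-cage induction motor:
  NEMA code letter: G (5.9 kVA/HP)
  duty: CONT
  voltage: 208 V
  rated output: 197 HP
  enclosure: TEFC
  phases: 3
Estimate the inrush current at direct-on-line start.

S_LR = 5.9 × 197 = 1162.3 kVA
I_LR = S_LR/(√3·V_L) = 1162300/(1.732×208) = 3230 A

3230 A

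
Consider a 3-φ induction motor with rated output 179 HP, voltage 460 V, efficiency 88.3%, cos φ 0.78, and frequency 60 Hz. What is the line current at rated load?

P_out = 179 × 746 = 133534 W
P_in = P_out / η = 133534 / 0.883 = 151228 W
I_L = P_in / (√3·V_L·cosφ) = 151228 / (1.732 × 460 × 0.78) = 243 A

243 A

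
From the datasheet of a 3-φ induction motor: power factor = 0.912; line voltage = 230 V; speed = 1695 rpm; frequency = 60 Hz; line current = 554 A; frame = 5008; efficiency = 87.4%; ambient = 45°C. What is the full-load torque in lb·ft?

P_in = √3·V·I·cosφ = 1.732 × 230 × 554 × 0.912 = 201271 W
P_out = η·P_in = 0.874 × 201271 = 175911 W
n = 1695 rpm
ω = 2π×1695/60 = 177.5 rad/s
τ = P_out/ω = 175911/177.5 = 991 N·m
In lb·ft: 991/1.356 = 731 lb·ft

731 lb·ft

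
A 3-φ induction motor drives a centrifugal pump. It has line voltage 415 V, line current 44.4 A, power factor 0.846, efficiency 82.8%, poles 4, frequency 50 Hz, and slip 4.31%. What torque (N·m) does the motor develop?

149 N·m

P_in = √3·V·I·cosφ = 1.732 × 415 × 44.4 × 0.846 = 26999 W
P_out = η·P_in = 0.828 × 26999 = 22355 W
n_s = 120×50/4 = 1500 rpm; n = 1500×(1−0.0431) = 1435 rpm
ω = 2π×1435/60 = 150.3 rad/s
τ = P_out/ω = 22355/150.3 = 149 N·m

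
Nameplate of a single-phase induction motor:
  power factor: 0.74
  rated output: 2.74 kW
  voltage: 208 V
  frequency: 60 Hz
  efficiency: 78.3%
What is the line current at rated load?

22.7 A

P_out = 2.74 kW = 2740 W
P_in = P_out / η = 2740 / 0.783 = 3499 W
I = P_in / (V·cosφ) = 3499 / (208 × 0.74) = 22.7 A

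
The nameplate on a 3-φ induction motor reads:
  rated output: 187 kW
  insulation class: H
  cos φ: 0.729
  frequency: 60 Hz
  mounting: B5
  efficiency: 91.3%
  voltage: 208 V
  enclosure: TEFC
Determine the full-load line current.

780 A

P_out = 187 kW = 187000 W
P_in = P_out / η = 187000 / 0.913 = 204819 W
I_L = P_in / (√3·V_L·cosφ) = 204819 / (1.732 × 208 × 0.729) = 780 A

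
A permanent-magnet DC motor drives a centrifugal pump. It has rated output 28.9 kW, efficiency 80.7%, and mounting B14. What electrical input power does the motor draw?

35.8 kW

P_out = 28900 W
P_in = P_out/η = 28900/0.807 = 35812 W = 35.8 kW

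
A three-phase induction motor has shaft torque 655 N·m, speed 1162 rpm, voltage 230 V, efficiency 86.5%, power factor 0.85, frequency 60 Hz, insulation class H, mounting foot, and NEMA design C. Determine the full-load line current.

ω = 2π×1162/60 = 121.7 rad/s; P_out = τω = 655 × 121.7 = 79714 W
P_in = P_out / η = 79714 / 0.865 = 92155 W
I_L = P_in / (√3·V_L·cosφ) = 92155 / (1.732 × 230 × 0.85) = 272 A

272 A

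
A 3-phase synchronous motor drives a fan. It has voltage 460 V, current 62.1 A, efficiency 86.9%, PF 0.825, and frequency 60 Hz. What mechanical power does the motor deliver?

P_in = √3·V·I·cosφ = 1.732 × 460 × 62.1 × 0.825 = 40818 W
P_out = η·P_in = 0.869 × 40818 = 35471 W

35.5 kW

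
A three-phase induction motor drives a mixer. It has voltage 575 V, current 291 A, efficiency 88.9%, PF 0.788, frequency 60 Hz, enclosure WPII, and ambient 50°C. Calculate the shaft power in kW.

P_in = √3·V·I·cosφ = 1.732 × 575 × 291 × 0.788 = 228368 W
P_out = η·P_in = 0.889 × 228368 = 203019 W

203 kW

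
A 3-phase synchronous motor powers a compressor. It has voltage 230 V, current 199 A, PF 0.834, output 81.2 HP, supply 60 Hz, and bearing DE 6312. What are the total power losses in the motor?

P_in = √3·V·I·cosφ = 1.732×230×199×0.834 = 66114 W
P_out = 81.2×746 = 60575 W
Losses = P_in − P_out = 66114 − 60575 = 5539 W

5.54 kW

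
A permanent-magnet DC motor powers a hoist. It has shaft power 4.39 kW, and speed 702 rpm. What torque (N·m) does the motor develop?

ω = 2π × 702/60 = 73.51 rad/s
τ = P/ω = 4390/73.51 = 59.7 N·m

59.7 N·m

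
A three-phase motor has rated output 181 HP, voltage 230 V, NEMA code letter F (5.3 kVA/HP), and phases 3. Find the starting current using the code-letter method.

S_LR = 5.3 × 181 = 959.3 kVA
I_LR = S_LR/(√3·V_L) = 959300/(1.732×230) = 2410 A

2410 A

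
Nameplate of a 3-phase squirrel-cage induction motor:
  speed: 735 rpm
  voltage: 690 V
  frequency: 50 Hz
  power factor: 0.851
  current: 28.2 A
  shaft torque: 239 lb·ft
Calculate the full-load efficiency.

87.0 %

τ = 239 lb·ft × 1.356 = 324.1 N·m
ω = 2π × 735/60 = 76.97 rad/s; P_out = τω = 324.1 × 76.97 = 24946 W
P_in = √3·V_L·I_L·cosφ = 1.732 × 690 × 28.2 × 0.851 = 28680 W
η = P_out / P_in = 24946 / 28680 = 0.870 = 87.0%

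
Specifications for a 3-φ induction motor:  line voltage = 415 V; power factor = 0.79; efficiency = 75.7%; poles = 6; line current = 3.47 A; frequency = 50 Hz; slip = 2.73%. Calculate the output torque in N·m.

14.6 N·m

P_in = √3·V·I·cosφ = 1.732 × 415 × 3.47 × 0.79 = 1970 W
P_out = η·P_in = 0.757 × 1970 = 1491 W
n_s = 120×50/6 = 1000 rpm; n = 1000×(1−0.0273) = 973 rpm
ω = 2π×973/60 = 101.9 rad/s
τ = P_out/ω = 1491/101.9 = 14.6 N·m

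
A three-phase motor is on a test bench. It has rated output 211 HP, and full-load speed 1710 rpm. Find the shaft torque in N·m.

879 N·m

P_out = 211 × 746 = 157406 W
ω = 2π × 1710/60 = 179.1 rad/s
τ = P_out/ω = 157406/179.1 = 879 N·m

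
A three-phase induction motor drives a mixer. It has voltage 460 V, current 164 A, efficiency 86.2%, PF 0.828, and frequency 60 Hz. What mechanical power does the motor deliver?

93.3 kW

P_in = √3·V·I·cosφ = 1.732 × 460 × 164 × 0.828 = 108188 W
P_out = η·P_in = 0.862 × 108188 = 93258 W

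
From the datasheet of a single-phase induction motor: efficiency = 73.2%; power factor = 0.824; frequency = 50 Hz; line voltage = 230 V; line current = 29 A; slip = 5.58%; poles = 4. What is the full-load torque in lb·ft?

P_in = V·I·cosφ = 230 × 29 × 0.824 = 5496 W
P_out = η·P_in = 0.732 × 5496 = 4023 W
n_s = 120×50/4 = 1500 rpm; n = 1500×(1−0.0558) = 1416 rpm
ω = 2π×1416/60 = 148.3 rad/s
τ = P_out/ω = 4023/148.3 = 27.13 N·m
In lb·ft: 27.13/1.356 = 20 lb·ft

20 lb·ft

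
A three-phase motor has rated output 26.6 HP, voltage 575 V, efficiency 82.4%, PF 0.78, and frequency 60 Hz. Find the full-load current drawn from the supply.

P_out = 26.6 × 746 = 19844 W
P_in = P_out / η = 19844 / 0.824 = 24083 W
I_L = P_in / (√3·V_L·cosφ) = 24083 / (1.732 × 575 × 0.78) = 31 A

31 A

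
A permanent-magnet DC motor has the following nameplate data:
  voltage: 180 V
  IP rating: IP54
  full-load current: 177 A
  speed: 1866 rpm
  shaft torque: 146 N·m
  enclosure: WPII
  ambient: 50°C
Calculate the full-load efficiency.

ω = 2π × 1866/60 = 195.4 rad/s; P_out = τω = 146 × 195.4 = 28528 W
P_in = V·I = 180 × 177 = 31860 W
η = P_out / P_in = 28528 / 31860 = 0.895 = 89.5%

89.5 %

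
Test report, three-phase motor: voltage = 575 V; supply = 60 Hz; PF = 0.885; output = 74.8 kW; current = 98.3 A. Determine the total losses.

P_in = √3·V·I·cosφ = 1.732×575×98.3×0.885 = 86639 W
P_out = 74800 W
Losses = P_in − P_out = 86639 − 74800 = 11839 W

11.8 kW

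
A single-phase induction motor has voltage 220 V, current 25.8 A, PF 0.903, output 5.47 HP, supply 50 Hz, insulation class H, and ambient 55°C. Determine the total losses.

P_in = V·I·cosφ = 220×25.8×0.903 = 5125 W
P_out = 5.47×746 = 4081 W
Losses = P_in − P_out = 5125 − 4081 = 1044 W

1040 W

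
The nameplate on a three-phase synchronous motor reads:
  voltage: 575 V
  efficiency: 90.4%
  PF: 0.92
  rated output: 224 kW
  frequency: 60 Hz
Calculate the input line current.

P_out = 224 kW = 224000 W
P_in = P_out / η = 224000 / 0.904 = 247788 W
I_L = P_in / (√3·V_L·cosφ) = 247788 / (1.732 × 575 × 0.92) = 270 A

270 A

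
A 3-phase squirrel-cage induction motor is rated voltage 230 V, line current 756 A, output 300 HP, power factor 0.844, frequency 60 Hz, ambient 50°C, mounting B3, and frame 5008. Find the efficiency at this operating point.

88.0 %

P_out = 300 × 746 = 223800 W
P_in = √3·V_L·I_L·cosφ = 1.732 × 230 × 756 × 0.844 = 254179 W
η = P_out / P_in = 223800 / 254179 = 0.880 = 88.0%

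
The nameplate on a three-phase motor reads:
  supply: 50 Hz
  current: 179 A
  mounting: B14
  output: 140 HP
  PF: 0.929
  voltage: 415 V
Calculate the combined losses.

P_in = √3·V·I·cosφ = 1.732×415×179×0.929 = 119527 W
P_out = 140×746 = 104440 W
Losses = P_in − P_out = 119527 − 104440 = 15087 W

15.1 kW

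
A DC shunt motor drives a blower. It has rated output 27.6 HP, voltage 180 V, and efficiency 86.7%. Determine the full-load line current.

P_out = 27.6 × 746 = 20590 W
P_in = P_out / η = 20590 / 0.867 = 23749 W
I = P_in / V = 23749 / 180 = 132 A

132 A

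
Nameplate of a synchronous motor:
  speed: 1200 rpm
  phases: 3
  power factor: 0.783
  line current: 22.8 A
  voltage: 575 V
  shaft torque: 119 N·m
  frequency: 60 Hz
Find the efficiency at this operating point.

84.1 %

ω = 2π × 1200/60 = 125.7 rad/s; P_out = τω = 119 × 125.7 = 14958 W
P_in = √3·V_L·I_L·cosφ = 1.732 × 575 × 22.8 × 0.783 = 17779 W
η = P_out / P_in = 14958 / 17779 = 0.841 = 84.1%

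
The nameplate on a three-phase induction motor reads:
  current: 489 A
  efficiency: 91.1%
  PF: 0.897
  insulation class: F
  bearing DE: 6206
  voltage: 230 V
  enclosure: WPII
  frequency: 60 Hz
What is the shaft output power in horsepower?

213 HP

P_in = √3·V·I·cosφ = 1.732 × 230 × 489 × 0.897 = 174734 W
P_out = η·P_in = 0.911 × 174734 = 159183 W
= 159183/746 = 213 HP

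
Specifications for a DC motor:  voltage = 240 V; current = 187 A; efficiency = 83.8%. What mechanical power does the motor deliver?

37.6 kW

P_in = V·I = 240 × 187 = 44880 W
P_out = η·P_in = 0.838 × 44880 = 37609 W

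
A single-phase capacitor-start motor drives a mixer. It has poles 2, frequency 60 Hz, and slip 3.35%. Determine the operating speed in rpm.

3479 rpm

n_s = 120f/p = 120×60/2 = 3600 rpm
n = n_s(1 − s) = 3600 × (1 − 0.0335) = 3479 rpm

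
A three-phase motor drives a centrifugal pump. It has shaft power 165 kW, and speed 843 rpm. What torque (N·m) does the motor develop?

ω = 2π × 843/60 = 88.28 rad/s
τ = P/ω = 165000/88.28 = 1870 N·m

1870 N·m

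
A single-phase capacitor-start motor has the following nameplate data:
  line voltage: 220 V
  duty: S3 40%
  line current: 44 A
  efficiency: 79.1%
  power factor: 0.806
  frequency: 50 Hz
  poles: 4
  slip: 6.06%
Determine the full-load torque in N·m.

P_in = V·I·cosφ = 220 × 44 × 0.806 = 7802 W
P_out = η·P_in = 0.791 × 7802 = 6171 W
n_s = 120×50/4 = 1500 rpm; n = 1500×(1−0.0606) = 1409 rpm
ω = 2π×1409/60 = 147.6 rad/s
τ = P_out/ω = 6171/147.6 = 41.8 N·m

41.8 N·m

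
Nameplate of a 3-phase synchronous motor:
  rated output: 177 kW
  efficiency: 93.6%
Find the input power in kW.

P_out = 177000 W
P_in = P_out/η = 177000/0.936 = 189103 W = 189 kW

189 kW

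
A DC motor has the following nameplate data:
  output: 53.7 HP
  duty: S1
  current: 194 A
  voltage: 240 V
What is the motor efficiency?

P_out = 53.7 × 746 = 40060 W
P_in = V·I = 240 × 194 = 46560 W
η = P_out / P_in = 40060 / 46560 = 0.860 = 86.0%

86.0 %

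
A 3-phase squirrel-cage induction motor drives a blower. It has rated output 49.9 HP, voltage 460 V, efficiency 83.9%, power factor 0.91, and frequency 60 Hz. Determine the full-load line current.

61.2 A

P_out = 49.9 × 746 = 37225 W
P_in = P_out / η = 37225 / 0.839 = 44368 W
I_L = P_in / (√3·V_L·cosφ) = 44368 / (1.732 × 460 × 0.91) = 61.2 A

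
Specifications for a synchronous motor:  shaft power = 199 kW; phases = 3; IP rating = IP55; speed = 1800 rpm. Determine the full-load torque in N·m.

1060 N·m

ω = 2π × 1800/60 = 188.5 rad/s
τ = P/ω = 199000/188.5 = 1060 N·m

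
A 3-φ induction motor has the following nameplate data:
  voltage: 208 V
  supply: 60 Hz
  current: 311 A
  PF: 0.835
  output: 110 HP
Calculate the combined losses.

P_in = √3·V·I·cosφ = 1.732×208×311×0.835 = 93553 W
P_out = 110×746 = 82060 W
Losses = P_in − P_out = 93553 − 82060 = 11493 W

11.5 kW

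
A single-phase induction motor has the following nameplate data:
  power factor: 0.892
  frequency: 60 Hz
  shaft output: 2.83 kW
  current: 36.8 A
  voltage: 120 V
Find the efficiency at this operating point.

P_out = 2.83 kW = 2830 W
P_in = V·I·cosφ = 120 × 36.8 × 0.892 = 3939 W
η = P_out / P_in = 2830 / 3939 = 0.718 = 71.8%

71.8 %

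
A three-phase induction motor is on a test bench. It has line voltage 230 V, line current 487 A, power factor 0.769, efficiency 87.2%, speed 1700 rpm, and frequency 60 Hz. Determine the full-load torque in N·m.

731 N·m

P_in = √3·V·I·cosφ = 1.732 × 230 × 487 × 0.769 = 149187 W
P_out = η·P_in = 0.872 × 149187 = 130091 W
n = 1700 rpm
ω = 2π×1700/60 = 178 rad/s
τ = P_out/ω = 130091/178 = 731 N·m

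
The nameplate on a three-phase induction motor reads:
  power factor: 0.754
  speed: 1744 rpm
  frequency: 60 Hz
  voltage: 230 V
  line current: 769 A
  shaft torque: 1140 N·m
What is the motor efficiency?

90.1 %

ω = 2π × 1744/60 = 182.6 rad/s; P_out = τω = 1140 × 182.6 = 208164 W
P_in = √3·V_L·I_L·cosφ = 1.732 × 230 × 769 × 0.754 = 230979 W
η = P_out / P_in = 208164 / 230979 = 0.901 = 90.1%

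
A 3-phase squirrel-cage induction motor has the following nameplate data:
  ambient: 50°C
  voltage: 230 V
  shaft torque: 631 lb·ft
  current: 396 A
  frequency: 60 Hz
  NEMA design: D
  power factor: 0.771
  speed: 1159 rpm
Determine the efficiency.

τ = 631 lb·ft × 1.356 = 855.6 N·m
ω = 2π × 1159/60 = 121.4 rad/s; P_out = τω = 855.6 × 121.4 = 103870 W
P_in = √3·V_L·I_L·cosφ = 1.732 × 230 × 396 × 0.771 = 121626 W
η = P_out / P_in = 103870 / 121626 = 0.854 = 85.4%

85.4 %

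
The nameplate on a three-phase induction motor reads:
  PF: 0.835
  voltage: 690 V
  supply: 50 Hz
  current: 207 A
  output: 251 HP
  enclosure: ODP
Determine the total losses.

P_in = √3·V·I·cosφ = 1.732×690×207×0.835 = 206564 W
P_out = 251×746 = 187246 W
Losses = P_in − P_out = 206564 − 187246 = 19318 W

19.3 kW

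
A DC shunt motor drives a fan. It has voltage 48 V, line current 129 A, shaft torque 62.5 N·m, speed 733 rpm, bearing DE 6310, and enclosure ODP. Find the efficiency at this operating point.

ω = 2π × 733/60 = 76.76 rad/s; P_out = τω = 62.5 × 76.76 = 4798 W
P_in = V·I = 48 × 129 = 6192 W
η = P_out / P_in = 4798 / 6192 = 0.775 = 77.5%

77.5 %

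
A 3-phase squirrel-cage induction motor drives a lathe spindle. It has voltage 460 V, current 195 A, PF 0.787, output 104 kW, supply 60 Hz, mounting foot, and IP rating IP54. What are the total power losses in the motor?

P_in = √3·V·I·cosφ = 1.732×460×195×0.787 = 122269 W
P_out = 104000 W
Losses = P_in − P_out = 122269 − 104000 = 18269 W

18300 W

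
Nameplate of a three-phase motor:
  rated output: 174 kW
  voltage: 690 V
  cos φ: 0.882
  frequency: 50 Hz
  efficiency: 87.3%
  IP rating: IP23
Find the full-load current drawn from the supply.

189 A

P_out = 174 kW = 174000 W
P_in = P_out / η = 174000 / 0.873 = 199313 W
I_L = P_in / (√3·V_L·cosφ) = 199313 / (1.732 × 690 × 0.882) = 189 A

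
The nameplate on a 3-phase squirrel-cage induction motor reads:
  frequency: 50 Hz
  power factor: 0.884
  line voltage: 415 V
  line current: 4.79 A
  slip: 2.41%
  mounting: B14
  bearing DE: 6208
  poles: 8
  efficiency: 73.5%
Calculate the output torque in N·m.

P_in = √3·V·I·cosφ = 1.732 × 415 × 4.79 × 0.884 = 3044 W
P_out = η·P_in = 0.735 × 3044 = 2237 W
n_s = 120×50/8 = 750 rpm; n = 750×(1−0.0241) = 732 rpm
ω = 2π×732/60 = 76.65 rad/s
τ = P_out/ω = 2237/76.65 = 29.2 N·m

29.2 N·m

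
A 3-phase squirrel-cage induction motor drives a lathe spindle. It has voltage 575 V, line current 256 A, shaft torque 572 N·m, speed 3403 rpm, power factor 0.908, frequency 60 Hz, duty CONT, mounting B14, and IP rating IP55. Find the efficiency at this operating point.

ω = 2π × 3403/60 = 356.4 rad/s; P_out = τω = 572 × 356.4 = 203861 W
P_in = √3·V_L·I_L·cosφ = 1.732 × 575 × 256 × 0.908 = 231495 W
η = P_out / P_in = 203861 / 231495 = 0.881 = 88.1%

88.1 %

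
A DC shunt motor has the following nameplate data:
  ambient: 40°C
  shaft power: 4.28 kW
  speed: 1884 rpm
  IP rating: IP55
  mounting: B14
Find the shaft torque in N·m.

21.7 N·m

ω = 2π × 1884/60 = 197.3 rad/s
τ = P/ω = 4280/197.3 = 21.7 N·m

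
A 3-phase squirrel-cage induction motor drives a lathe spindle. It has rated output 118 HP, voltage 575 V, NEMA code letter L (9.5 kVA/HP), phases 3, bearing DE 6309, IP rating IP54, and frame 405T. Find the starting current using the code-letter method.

1130 A

S_LR = 9.5 × 118 = 1121 kVA
I_LR = S_LR/(√3·V_L) = 1121000/(1.732×575) = 1130 A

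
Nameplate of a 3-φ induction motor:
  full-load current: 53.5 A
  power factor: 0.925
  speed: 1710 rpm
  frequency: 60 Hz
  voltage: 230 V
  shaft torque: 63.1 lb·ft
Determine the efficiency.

τ = 63.1 lb·ft × 1.356 = 85.56 N·m
ω = 2π × 1710/60 = 179.1 rad/s; P_out = τω = 85.56 × 179.1 = 15324 W
P_in = √3·V_L·I_L·cosφ = 1.732 × 230 × 53.5 × 0.925 = 19714 W
η = P_out / P_in = 15324 / 19714 = 0.777 = 77.7%

77.7 %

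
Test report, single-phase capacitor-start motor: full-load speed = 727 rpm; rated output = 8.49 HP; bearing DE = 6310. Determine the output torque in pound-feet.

61.4 lb·ft

P_out = 8.49 × 746 = 6334 W
ω = 2π × 727/60 = 76.13 rad/s
τ = P_out/ω = 6334/76.13 = 83.2 N·m
In lb·ft: 83.2/1.356 = 61.4 lb·ft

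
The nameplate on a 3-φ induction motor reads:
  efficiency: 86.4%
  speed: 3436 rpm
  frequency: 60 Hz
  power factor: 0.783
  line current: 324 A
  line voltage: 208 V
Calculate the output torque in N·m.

P_in = √3·V·I·cosφ = 1.732 × 208 × 324 × 0.783 = 91394 W
P_out = η·P_in = 0.864 × 91394 = 78964 W
n = 3436 rpm
ω = 2π×3436/60 = 359.8 rad/s
τ = P_out/ω = 78964/359.8 = 219 N·m

219 N·m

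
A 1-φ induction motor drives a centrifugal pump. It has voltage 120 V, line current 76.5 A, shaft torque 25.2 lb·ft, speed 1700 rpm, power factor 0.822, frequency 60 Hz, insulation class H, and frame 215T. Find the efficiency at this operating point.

τ = 25.2 lb·ft × 1.356 = 34.17 N·m
ω = 2π × 1700/60 = 178 rad/s; P_out = τω = 34.17 × 178 = 6082 W
P_in = V·I·cosφ = 120 × 76.5 × 0.822 = 7546 W
η = P_out / P_in = 6082 / 7546 = 0.806 = 80.6%

80.6 %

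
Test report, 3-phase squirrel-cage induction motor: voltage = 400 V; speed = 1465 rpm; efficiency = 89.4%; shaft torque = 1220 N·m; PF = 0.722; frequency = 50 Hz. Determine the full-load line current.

419 A

ω = 2π×1465/60 = 153.4 rad/s; P_out = τω = 1220 × 153.4 = 187148 W
P_in = P_out / η = 187148 / 0.894 = 209338 W
I_L = P_in / (√3·V_L·cosφ) = 209338 / (1.732 × 400 × 0.722) = 419 A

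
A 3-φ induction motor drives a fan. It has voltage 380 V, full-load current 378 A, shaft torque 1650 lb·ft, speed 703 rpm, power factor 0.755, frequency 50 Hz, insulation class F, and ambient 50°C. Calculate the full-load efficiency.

87.7 %

τ = 1650 lb·ft × 1.356 = 2237 N·m
ω = 2π × 703/60 = 73.62 rad/s; P_out = τω = 2237 × 73.62 = 164688 W
P_in = √3·V_L·I_L·cosφ = 1.732 × 380 × 378 × 0.755 = 187832 W
η = P_out / P_in = 164688 / 187832 = 0.877 = 87.7%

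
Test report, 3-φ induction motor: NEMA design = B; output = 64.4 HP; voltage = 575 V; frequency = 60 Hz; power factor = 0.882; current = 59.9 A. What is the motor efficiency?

91.3 %

P_out = 64.4 × 746 = 48042 W
P_in = √3·V_L·I_L·cosφ = 1.732 × 575 × 59.9 × 0.882 = 52615 W
η = P_out / P_in = 48042 / 52615 = 0.913 = 91.3%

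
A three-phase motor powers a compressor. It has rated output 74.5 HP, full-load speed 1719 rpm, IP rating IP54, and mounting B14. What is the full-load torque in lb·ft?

P_out = 74.5 × 746 = 55577 W
ω = 2π × 1719/60 = 180 rad/s
τ = P_out/ω = 55577/180 = 308.8 N·m
In lb·ft: 308.8/1.356 = 228 lb·ft

228 lb·ft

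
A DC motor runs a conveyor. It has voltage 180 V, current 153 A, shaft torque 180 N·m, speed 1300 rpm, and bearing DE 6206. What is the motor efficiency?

ω = 2π × 1300/60 = 136.1 rad/s; P_out = τω = 180 × 136.1 = 24498 W
P_in = V·I = 180 × 153 = 27540 W
η = P_out / P_in = 24498 / 27540 = 0.890 = 89.0%

89.0 %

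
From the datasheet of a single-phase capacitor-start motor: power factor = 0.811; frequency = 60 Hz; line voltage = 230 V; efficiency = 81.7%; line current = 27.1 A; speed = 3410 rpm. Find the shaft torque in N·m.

P_in = V·I·cosφ = 230 × 27.1 × 0.811 = 5055 W
P_out = η·P_in = 0.817 × 5055 = 4130 W
n = 3410 rpm
ω = 2π×3410/60 = 357.1 rad/s
τ = P_out/ω = 4130/357.1 = 11.6 N·m

11.6 N·m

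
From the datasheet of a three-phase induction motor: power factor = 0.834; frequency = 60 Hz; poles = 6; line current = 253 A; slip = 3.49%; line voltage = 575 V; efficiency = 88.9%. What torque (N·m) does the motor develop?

1540 N·m

P_in = √3·V·I·cosφ = 1.732 × 575 × 253 × 0.834 = 210137 W
P_out = η·P_in = 0.889 × 210137 = 186812 W
n_s = 120×60/6 = 1200 rpm; n = 1200×(1−0.0349) = 1158 rpm
ω = 2π×1158/60 = 121.3 rad/s
τ = P_out/ω = 186812/121.3 = 1540 N·m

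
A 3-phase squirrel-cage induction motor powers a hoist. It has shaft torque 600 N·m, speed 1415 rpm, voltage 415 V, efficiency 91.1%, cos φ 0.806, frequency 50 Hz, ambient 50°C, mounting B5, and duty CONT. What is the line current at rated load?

ω = 2π×1415/60 = 148.2 rad/s; P_out = τω = 600 × 148.2 = 88920 W
P_in = P_out / η = 88920 / 0.911 = 97607 W
I_L = P_in / (√3·V_L·cosφ) = 97607 / (1.732 × 415 × 0.806) = 168 A

168 A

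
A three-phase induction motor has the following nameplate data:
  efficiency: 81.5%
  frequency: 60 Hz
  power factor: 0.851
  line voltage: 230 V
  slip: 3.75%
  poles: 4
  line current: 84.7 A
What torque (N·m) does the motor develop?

129 N·m

P_in = √3·V·I·cosφ = 1.732 × 230 × 84.7 × 0.851 = 28714 W
P_out = η·P_in = 0.815 × 28714 = 23402 W
n_s = 120×60/4 = 1800 rpm; n = 1800×(1−0.0375) = 1733 rpm
ω = 2π×1733/60 = 181.5 rad/s
τ = P_out/ω = 23402/181.5 = 129 N·m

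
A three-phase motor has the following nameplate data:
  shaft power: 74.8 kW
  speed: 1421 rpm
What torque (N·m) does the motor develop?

ω = 2π × 1421/60 = 148.8 rad/s
τ = P/ω = 74800/148.8 = 503 N·m

503 N·m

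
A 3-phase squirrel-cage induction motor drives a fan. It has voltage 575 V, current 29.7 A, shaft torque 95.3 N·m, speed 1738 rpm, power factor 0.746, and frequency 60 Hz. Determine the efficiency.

78.6 %

ω = 2π × 1738/60 = 182 rad/s; P_out = τω = 95.3 × 182 = 17345 W
P_in = √3·V_L·I_L·cosφ = 1.732 × 575 × 29.7 × 0.746 = 22065 W
η = P_out / P_in = 17345 / 22065 = 0.786 = 78.6%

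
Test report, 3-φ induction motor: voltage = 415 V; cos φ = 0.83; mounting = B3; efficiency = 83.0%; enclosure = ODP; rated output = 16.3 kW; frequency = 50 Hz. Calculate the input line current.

P_out = 16.3 kW = 16300 W
P_in = P_out / η = 16300 / 0.830 = 19639 W
I_L = P_in / (√3·V_L·cosφ) = 19639 / (1.732 × 415 × 0.83) = 32.9 A

32.9 A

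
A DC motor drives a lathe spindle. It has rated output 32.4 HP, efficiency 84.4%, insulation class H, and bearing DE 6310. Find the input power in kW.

P_out = 32.4 × 746 = 24170 W
P_in = P_out/η = 24170/0.844 = 28637 W = 28.6 kW

28.6 kW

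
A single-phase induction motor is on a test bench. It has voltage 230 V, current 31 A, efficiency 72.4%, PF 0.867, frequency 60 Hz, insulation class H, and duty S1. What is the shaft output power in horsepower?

P_in = V·I·cosφ = 230 × 31 × 0.867 = 6182 W
P_out = η·P_in = 0.724 × 6182 = 4476 W
= 4476/746 = 6 HP

6 HP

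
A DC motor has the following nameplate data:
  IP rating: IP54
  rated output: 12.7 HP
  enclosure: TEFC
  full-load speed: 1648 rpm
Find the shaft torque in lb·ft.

P_out = 12.7 × 746 = 9474 W
ω = 2π × 1648/60 = 172.6 rad/s
τ = P_out/ω = 9474/172.6 = 54.89 N·m
In lb·ft: 54.89/1.356 = 40.5 lb·ft

40.5 lb·ft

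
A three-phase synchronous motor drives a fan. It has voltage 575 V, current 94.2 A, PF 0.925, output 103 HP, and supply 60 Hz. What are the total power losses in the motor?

9.94 kW

P_in = √3·V·I·cosφ = 1.732×575×94.2×0.925 = 86778 W
P_out = 103×746 = 76838 W
Losses = P_in − P_out = 86778 − 76838 = 9940 W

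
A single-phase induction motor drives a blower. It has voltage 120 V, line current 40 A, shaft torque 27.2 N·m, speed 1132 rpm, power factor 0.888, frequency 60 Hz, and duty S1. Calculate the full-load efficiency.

ω = 2π × 1132/60 = 118.5 rad/s; P_out = τω = 27.2 × 118.5 = 3223 W
P_in = V·I·cosφ = 120 × 40 × 0.888 = 4262 W
η = P_out / P_in = 3223 / 4262 = 0.756 = 75.6%

75.6 %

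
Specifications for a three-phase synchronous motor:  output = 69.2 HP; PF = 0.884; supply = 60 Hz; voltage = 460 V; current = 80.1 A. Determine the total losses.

4790 W

P_in = √3·V·I·cosφ = 1.732×460×80.1×0.884 = 56414 W
P_out = 69.2×746 = 51623 W
Losses = P_in − P_out = 56414 − 51623 = 4791 W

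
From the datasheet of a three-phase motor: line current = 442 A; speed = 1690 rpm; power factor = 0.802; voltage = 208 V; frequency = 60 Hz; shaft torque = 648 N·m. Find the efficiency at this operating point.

ω = 2π × 1690/60 = 177 rad/s; P_out = τω = 648 × 177 = 114696 W
P_in = √3·V_L·I_L·cosφ = 1.732 × 208 × 442 × 0.802 = 127705 W
η = P_out / P_in = 114696 / 127705 = 0.898 = 89.8%

89.8 %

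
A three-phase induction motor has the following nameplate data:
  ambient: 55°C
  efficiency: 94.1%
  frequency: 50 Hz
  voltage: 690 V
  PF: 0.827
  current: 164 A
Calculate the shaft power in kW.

P_in = √3·V·I·cosφ = 1.732 × 690 × 164 × 0.827 = 162086 W
P_out = η·P_in = 0.941 × 162086 = 152523 W

153 kW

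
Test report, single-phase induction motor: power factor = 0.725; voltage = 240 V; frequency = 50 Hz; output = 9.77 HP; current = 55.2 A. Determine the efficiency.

P_out = 9.77 × 746 = 7288 W
P_in = V·I·cosφ = 240 × 55.2 × 0.725 = 9605 W
η = P_out / P_in = 7288 / 9605 = 0.759 = 75.9%

75.9 %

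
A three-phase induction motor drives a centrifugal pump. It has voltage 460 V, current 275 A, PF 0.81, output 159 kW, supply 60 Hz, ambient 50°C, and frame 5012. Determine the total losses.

P_in = √3·V·I·cosφ = 1.732×460×275×0.81 = 177469 W
P_out = 159000 W
Losses = P_in − P_out = 177469 − 159000 = 18469 W

18.5 kW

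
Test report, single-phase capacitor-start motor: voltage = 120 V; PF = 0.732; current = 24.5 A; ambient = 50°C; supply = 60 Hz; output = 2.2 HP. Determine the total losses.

511 W

P_in = V·I·cosφ = 120×24.5×0.732 = 2152 W
P_out = 2.2×746 = 1641 W
Losses = P_in − P_out = 2152 − 1641 = 511 W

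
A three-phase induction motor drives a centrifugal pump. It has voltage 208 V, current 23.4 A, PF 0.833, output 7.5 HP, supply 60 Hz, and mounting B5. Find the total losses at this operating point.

P_in = √3·V·I·cosφ = 1.732×208×23.4×0.833 = 7022 W
P_out = 7.5×746 = 5595 W
Losses = P_in − P_out = 7022 − 5595 = 1427 W

1430 W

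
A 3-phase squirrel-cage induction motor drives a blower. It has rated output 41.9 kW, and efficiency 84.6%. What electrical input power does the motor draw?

P_out = 41900 W
P_in = P_out/η = 41900/0.846 = 49527 W = 49.5 kW

49.5 kW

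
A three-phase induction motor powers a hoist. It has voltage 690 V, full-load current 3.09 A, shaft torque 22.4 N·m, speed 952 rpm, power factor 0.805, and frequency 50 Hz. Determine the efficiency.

ω = 2π × 952/60 = 99.69 rad/s; P_out = τω = 22.4 × 99.69 = 2233 W
P_in = √3·V_L·I_L·cosφ = 1.732 × 690 × 3.09 × 0.805 = 2973 W
η = P_out / P_in = 2233 / 2973 = 0.751 = 75.1%

75.1 %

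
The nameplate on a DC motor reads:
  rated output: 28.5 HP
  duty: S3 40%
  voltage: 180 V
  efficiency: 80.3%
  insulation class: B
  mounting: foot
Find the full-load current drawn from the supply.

P_out = 28.5 × 746 = 21261 W
P_in = P_out / η = 21261 / 0.803 = 26477 W
I = P_in / V = 26477 / 180 = 147 A

147 A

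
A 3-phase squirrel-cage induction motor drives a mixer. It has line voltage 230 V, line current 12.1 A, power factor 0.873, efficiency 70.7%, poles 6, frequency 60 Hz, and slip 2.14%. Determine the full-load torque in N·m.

24.2 N·m

P_in = √3·V·I·cosφ = 1.732 × 230 × 12.1 × 0.873 = 4208 W
P_out = η·P_in = 0.707 × 4208 = 2975 W
n_s = 120×60/6 = 1200 rpm; n = 1200×(1−0.0214) = 1174 rpm
ω = 2π×1174/60 = 122.9 rad/s
τ = P_out/ω = 2975/122.9 = 24.2 N·m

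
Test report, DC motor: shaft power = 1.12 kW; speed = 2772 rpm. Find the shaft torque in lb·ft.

2.85 lb·ft

ω = 2π × 2772/60 = 290.3 rad/s
τ = P/ω = 1120/290.3 = 3.858 N·m
In lb·ft: 3.858/1.356 = 2.85 lb·ft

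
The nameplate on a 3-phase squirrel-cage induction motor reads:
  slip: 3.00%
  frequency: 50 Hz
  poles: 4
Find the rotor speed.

n_s = 120f/p = 120×50/4 = 1500 rpm
n = n_s(1 − s) = 1500 × (1 − 0.03) = 1455 rpm

1455 rpm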